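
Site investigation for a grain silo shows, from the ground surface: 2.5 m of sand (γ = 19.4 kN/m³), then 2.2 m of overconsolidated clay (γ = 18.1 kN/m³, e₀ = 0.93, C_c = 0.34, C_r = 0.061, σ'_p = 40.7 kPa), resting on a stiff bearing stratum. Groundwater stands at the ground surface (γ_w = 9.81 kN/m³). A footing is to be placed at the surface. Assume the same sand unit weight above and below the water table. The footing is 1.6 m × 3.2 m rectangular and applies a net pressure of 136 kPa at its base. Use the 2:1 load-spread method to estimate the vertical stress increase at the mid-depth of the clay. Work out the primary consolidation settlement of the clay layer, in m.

Mid-depth of clay below the ground surface: z = 2.5 + 2.2/2 = 3.6 m.
Total vertical stress at mid-clay: σ_v = 19.4×2.5 + 18.1×1.1 = 68.41 kPa.
Pore pressure: u = 9.81×(3.6 − 0) = 35.316 kPa.
Initial effective stress: σ'_0 = σ_v − u = 68.41 − 35.316 = 33.094 kPa.
Stress increase at mid-clay by the 2:1 spreading method:
Δσ = qBL/((B+z)(L+z)) = 136×1.6×3.2/((1.6+3.6)(3.2+3.6)) = 19.692 kPa
Final effective stress: σ'_f = 33.094 + 19.692 = 52.786 kPa.
σ'_f = 52.786 > σ'_p = 40.7 kPa, so the stress path crosses the preconsolidation pressure — recompression up to σ'_p, then virgin compression beyond:
S_c = H/(1+e₀)·[C_r·log₁₀(σ'_p/σ'_0) + C_c·log₁₀(σ'_f/σ'_p)]
    = 2.2/1.93 × [0.061×log₁₀(40.7/33.094) + 0.34×log₁₀(52.786/40.7)]
    = 1.1399 × [0.0054806 + 0.038394] = 0.05001 m

S_c ≈ 0.05 m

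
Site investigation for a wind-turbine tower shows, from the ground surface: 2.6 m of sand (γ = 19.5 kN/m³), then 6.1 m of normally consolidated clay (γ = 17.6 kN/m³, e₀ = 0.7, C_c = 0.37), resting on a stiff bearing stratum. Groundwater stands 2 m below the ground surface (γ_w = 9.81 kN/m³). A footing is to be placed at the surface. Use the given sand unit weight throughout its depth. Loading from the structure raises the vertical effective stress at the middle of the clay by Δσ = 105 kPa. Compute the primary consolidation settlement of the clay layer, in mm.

Mid-depth of clay below the ground surface: z = 2.6 + 6.1/2 = 5.65 m.
Total vertical stress at mid-clay: σ_v = 19.5×2.6 + 17.6×3.05 = 104.38 kPa.
Pore pressure: u = 9.81×(5.65 − 2) = 35.806 kPa.
Initial effective stress: σ'_0 = σ_v − u = 104.38 − 35.806 = 68.574 kPa.
Final effective stress: σ'_f = σ'_0 + Δσ = 68.574 + 105 = 173.57 kPa.
Normally consolidated clay, so the full stress increment lies on the virgin compression line:
S_c = C_c·H/(1+e₀)·log₁₀(σ'_f/σ'_0) = 0.37×6.1/(1+0.7)×log₁₀(173.57/68.574)
    = 1.3276 × 0.40332 = 0.5354 m

S_c ≈ 535 mm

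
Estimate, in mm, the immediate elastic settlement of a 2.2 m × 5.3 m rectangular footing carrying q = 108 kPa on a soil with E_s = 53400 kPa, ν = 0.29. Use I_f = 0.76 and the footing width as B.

Immediate (elastic) settlement: S_e = q·B·(1−ν²)/E_s · I_f.
S_e = 108 × 2.2 × (1 − 0.29²) / 53400 × 0.76
    = 108 × 2.2 × 0.9159 / 53400 × 0.76
    = 0.003097 m = 3.097 mm

S_e ≈ 3.1 mm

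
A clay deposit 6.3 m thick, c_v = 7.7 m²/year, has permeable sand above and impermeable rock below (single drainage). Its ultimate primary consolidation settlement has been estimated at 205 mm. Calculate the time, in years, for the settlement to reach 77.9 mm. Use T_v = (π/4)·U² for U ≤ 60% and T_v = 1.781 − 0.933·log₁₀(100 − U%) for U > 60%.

t ≈ 0.585 years

Drainage path length: H_d = H = 6.3 m (single drainage).
U = S(t)/S_ult = 77.9/205 = 0.38.
U ≤ 60%: T_v = (π/4)·U² = (π/4)×0.38² = 0.11341.
t = T_v·H_d²/c_v = 0.11341×6.3²/7.7 = 0.5846 years.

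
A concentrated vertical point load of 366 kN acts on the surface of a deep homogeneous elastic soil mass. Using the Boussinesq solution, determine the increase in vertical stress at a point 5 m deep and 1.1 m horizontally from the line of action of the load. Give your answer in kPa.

Δσ_z ≈ 6.21 kPa

Boussinesq vertical stress below a point load on an elastic half-space:
Δσ_z = 3P/(2πz²) · [1 + (r/z)²]^(−5/2)
r/z = 1.1/5 = 0.22; [1+(r/z)²]^(−5/2) = 0.88855.
Δσ_z = 3×366/(2π×5²) × 0.88855 = 6.9901 × 0.88855 = 6.211 kPa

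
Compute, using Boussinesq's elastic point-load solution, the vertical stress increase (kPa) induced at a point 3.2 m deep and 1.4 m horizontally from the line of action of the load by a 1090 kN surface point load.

Boussinesq vertical stress below a point load on an elastic half-space:
Δσ_z = 3P/(2πz²) · [1 + (r/z)²]^(−5/2)
r/z = 1.4/3.2 = 0.4375; [1+(r/z)²]^(−5/2) = 0.64543.
Δσ_z = 3×1090/(2π×3.2²) × 0.64543 = 50.824 × 0.64543 = 32.8 kPa

Δσ_z ≈ 32.8 kPa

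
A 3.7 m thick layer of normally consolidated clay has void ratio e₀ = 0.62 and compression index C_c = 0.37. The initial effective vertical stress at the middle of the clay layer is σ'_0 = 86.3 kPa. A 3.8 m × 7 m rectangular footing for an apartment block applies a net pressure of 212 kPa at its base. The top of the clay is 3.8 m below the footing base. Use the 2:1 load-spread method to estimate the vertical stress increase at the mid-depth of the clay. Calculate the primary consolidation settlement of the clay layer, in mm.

Mid-depth of clay below the footing base: z = 3.8 + 3.7/2 = 5.65 m.
Stress increase at mid-clay by the 2:1 spreading method:
Δσ = qBL/((B+z)(L+z)) = 212×3.8×7/((3.8+5.65)(7+5.65)) = 47.173 kPa
Final effective stress: σ'_f = σ'_0 + Δσ = 86.3 + 47.173 = 133.47 kPa.
Normally consolidated clay, so the full stress increment lies on the virgin compression line:
S_c = C_c·H/(1+e₀)·log₁₀(σ'_f/σ'_0) = 0.37×3.7/(1+0.62)×log₁₀(133.47/86.3)
    = 0.84506 × 0.18937 = 0.16 m

S_c ≈ 160 mm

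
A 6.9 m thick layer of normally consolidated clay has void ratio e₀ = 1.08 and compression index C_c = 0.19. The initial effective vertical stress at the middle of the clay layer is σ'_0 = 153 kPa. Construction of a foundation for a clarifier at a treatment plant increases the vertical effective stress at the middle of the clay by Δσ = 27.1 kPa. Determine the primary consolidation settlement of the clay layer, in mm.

Final effective stress: σ'_f = σ'_0 + Δσ = 153 + 27.1 = 180.1 kPa.
Normally consolidated clay, so the full stress increment lies on the virgin compression line:
S_c = C_c·H/(1+e₀)·log₁₀(σ'_f/σ'_0) = 0.19×6.9/(1+1.08)×log₁₀(180.1/153)
    = 0.63029 × 0.070822 = 0.04464 m

S_c ≈ 44.6 mm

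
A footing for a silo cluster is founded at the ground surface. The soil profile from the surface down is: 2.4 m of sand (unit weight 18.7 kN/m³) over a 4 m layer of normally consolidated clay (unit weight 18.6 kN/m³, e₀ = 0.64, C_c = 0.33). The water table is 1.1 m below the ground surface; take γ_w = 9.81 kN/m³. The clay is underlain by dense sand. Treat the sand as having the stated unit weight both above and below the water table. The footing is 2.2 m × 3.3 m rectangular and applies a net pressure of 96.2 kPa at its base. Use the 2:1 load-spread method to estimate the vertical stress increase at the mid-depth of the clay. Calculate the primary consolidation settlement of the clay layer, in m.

Mid-depth of clay below the ground surface: z = 2.4 + 4/2 = 4.4 m.
Total vertical stress at mid-clay: σ_v = 18.7×2.4 + 18.6×2 = 82.08 kPa.
Pore pressure: u = 9.81×(4.4 − 1.1) = 32.373 kPa.
Initial effective stress: σ'_0 = σ_v − u = 82.08 − 32.373 = 49.707 kPa.
Stress increase at mid-clay by the 2:1 spreading method:
Δσ = qBL/((B+z)(L+z)) = 96.2×2.2×3.3/((2.2+4.4)(3.3+4.4)) = 13.743 kPa
Final effective stress: σ'_f = σ'_0 + Δσ = 49.707 + 13.743 = 63.45 kPa.
Normally consolidated clay, so the full stress increment lies on the virgin compression line:
S_c = C_c·H/(1+e₀)·log₁₀(σ'_f/σ'_0) = 0.33×4/(1+0.64)×log₁₀(63.45/49.707)
    = 0.80488 × 0.10601 = 0.08533 m

S_c ≈ 0.0853 m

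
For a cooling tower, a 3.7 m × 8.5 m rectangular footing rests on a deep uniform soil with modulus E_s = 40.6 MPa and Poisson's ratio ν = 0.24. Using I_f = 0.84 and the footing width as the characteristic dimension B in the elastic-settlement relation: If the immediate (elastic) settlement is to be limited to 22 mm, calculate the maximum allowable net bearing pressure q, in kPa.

E_s = 40.6 MPa = 40600 kPa.
S_e = q·B·(1−ν²)/E_s · I_f  ⇒  q = S_e·E_s / (B·(1−ν²)·I_f).
q = 0.022 × 40600 / (3.7 × 0.9424 × 0.84) = 305 kPa

q ≈ 305 kPa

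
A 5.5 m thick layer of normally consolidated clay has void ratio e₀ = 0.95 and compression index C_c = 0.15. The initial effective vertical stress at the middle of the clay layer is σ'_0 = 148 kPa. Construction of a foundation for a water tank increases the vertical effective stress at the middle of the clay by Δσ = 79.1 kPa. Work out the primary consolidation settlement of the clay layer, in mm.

Final effective stress: σ'_f = σ'_0 + Δσ = 148 + 79.1 = 227.1 kPa.
Normally consolidated clay, so the full stress increment lies on the virgin compression line:
S_c = C_c·H/(1+e₀)·log₁₀(σ'_f/σ'_0) = 0.15×5.5/(1+0.95)×log₁₀(227.1/148)
    = 0.42308 × 0.18596 = 0.07868 m

S_c ≈ 78.7 mm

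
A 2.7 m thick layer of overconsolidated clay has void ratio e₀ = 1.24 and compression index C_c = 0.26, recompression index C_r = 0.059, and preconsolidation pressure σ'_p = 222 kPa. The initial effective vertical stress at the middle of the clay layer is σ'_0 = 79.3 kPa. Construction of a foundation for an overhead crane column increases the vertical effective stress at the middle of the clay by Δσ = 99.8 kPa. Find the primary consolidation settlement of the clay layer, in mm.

S_c ≈ 25.2 mm

Final effective stress: σ'_f = 79.3 + 99.8 = 179.1 kPa.
σ'_f = 179.1 ≤ σ'_p = 222 kPa, so the clay remains overconsolidated and only the recompression index applies:
S_c = C_r·H/(1+e₀)·log₁₀(σ'_f/σ'_0) = 0.059×2.7/2.24×log₁₀(179.1/79.3)
    = 0.071119 × 0.35382 = 0.02516 m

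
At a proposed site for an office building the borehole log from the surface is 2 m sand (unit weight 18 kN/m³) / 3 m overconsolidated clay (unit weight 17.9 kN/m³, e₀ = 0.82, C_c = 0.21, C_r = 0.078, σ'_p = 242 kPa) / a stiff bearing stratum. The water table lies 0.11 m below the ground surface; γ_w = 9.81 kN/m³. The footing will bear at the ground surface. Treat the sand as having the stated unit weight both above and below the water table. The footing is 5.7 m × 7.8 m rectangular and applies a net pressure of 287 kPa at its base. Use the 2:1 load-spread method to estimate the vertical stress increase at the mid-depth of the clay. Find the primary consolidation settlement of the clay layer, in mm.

Mid-depth of clay below the ground surface: z = 2 + 3/2 = 3.5 m.
Total vertical stress at mid-clay: σ_v = 18×2 + 17.9×1.5 = 62.85 kPa.
Pore pressure: u = 9.81×(3.5 − 0.11) = 33.256 kPa.
Initial effective stress: σ'_0 = σ_v − u = 62.85 − 33.256 = 29.594 kPa.
Stress increase at mid-clay by the 2:1 spreading method:
Δσ = qBL/((B+z)(L+z)) = 287×5.7×7.8/((5.7+3.5)(7.8+3.5)) = 122.74 kPa
Final effective stress: σ'_f = 29.594 + 122.74 = 152.33 kPa.
σ'_f = 152.33 ≤ σ'_p = 242 kPa, so the clay remains overconsolidated and only the recompression index applies:
S_c = C_r·H/(1+e₀)·log₁₀(σ'_f/σ'_0) = 0.078×3/1.82×log₁₀(152.33/29.594)
    = 0.12858 × 0.71158 = 0.09149 m

S_c ≈ 91.5 mm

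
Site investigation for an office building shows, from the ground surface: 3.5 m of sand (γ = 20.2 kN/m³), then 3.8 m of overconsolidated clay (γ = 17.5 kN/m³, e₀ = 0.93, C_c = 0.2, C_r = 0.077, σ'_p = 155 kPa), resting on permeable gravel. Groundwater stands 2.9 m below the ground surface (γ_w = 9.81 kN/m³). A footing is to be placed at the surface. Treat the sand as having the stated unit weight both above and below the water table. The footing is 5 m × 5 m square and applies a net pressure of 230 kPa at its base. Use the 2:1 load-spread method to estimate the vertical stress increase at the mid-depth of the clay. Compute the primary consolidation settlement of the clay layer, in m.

Mid-depth of clay below the ground surface: z = 3.5 + 3.8/2 = 5.4 m.
Total vertical stress at mid-clay: σ_v = 20.2×3.5 + 17.5×1.9 = 103.95 kPa.
Pore pressure: u = 9.81×(5.4 − 2.9) = 24.525 kPa.
Initial effective stress: σ'_0 = σ_v − u = 103.95 − 24.525 = 79.425 kPa.
Stress increase at mid-clay by the 2:1 spreading method:
Δσ = qBL/((B+z)(L+z)) = 230×5×5/((5+5.4)(5+5.4)) = 53.162 kPa
Final effective stress: σ'_f = 79.425 + 53.162 = 132.59 kPa.
σ'_f = 132.59 ≤ σ'_p = 155 kPa, so the clay remains overconsolidated and only the recompression index applies:
S_c = C_r·H/(1+e₀)·log₁₀(σ'_f/σ'_0) = 0.077×3.8/1.93×log₁₀(132.59/79.425)
    = 0.15161 × 0.22255 = 0.03374 m

S_c ≈ 0.0337 m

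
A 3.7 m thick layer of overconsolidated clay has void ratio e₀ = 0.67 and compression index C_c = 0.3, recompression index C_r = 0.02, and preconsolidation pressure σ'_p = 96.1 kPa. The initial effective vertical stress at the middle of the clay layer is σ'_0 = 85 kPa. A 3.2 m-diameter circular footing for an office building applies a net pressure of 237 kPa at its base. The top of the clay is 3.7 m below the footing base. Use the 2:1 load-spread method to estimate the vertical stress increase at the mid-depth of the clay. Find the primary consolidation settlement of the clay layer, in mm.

S_c ≈ 58.4 mm

Mid-depth of clay below the footing base: z = 3.7 + 3.7/2 = 5.55 m.
Stress increase at mid-clay by the 2:1 spreading method:
Δσ ≈ qD²/(D+z)² = 237×3.2²/(3.2+5.55)² = 31.698 kPa
Final effective stress: σ'_f = 85 + 31.698 = 116.7 kPa.
σ'_f = 116.7 > σ'_p = 96.1 kPa, so the stress path crosses the preconsolidation pressure — recompression up to σ'_p, then virgin compression beyond:
S_c = H/(1+e₀)·[C_r·log₁₀(σ'_p/σ'_0) + C_c·log₁₀(σ'_f/σ'_p)]
    = 3.7/1.67 × [0.02×log₁₀(96.1/85) + 0.3×log₁₀(116.7/96.1)]
    = 2.2156 × [0.0010661 + 0.025304] = 0.05843 m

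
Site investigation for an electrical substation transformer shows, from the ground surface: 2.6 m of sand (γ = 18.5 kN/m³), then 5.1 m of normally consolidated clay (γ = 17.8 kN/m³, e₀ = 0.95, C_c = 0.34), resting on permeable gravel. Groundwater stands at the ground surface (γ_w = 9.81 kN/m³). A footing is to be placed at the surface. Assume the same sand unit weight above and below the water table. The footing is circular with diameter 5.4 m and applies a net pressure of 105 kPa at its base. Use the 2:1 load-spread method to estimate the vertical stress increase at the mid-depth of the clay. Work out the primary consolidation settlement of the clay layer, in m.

S_c ≈ 0.191 m

Mid-depth of clay below the ground surface: z = 2.6 + 5.1/2 = 5.15 m.
Total vertical stress at mid-clay: σ_v = 18.5×2.6 + 17.8×2.55 = 93.49 kPa.
Pore pressure: u = 9.81×(5.15 − 0) = 50.522 kPa.
Initial effective stress: σ'_0 = σ_v − u = 93.49 − 50.522 = 42.968 kPa.
Stress increase at mid-clay by the 2:1 spreading method:
Δσ ≈ qD²/(D+z)² = 105×5.4²/(5.4+5.15)² = 27.509 kPa
Final effective stress: σ'_f = σ'_0 + Δσ = 42.968 + 27.509 = 70.477 kPa.
Normally consolidated clay, so the full stress increment lies on the virgin compression line:
S_c = C_c·H/(1+e₀)·log₁₀(σ'_f/σ'_0) = 0.34×5.1/(1+0.95)×log₁₀(70.477/42.968)
    = 0.88923 × 0.2149 = 0.1911 m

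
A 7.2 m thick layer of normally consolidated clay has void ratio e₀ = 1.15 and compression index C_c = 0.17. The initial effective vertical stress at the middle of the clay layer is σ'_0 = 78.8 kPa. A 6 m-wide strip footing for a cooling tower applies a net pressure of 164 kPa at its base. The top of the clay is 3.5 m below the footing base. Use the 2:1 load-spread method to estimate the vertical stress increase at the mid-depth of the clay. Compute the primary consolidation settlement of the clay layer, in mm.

S_c ≈ 166 mm

Mid-depth of clay below the footing base: z = 3.5 + 7.2/2 = 7.1 m.
Stress increase at mid-clay by the 2:1 spreading method:
Δσ = qB/(B+z) = 164×6/(6+7.1) = 75.115 kPa
Final effective stress: σ'_f = σ'_0 + Δσ = 78.8 + 75.115 = 153.91 kPa.
Normally consolidated clay, so the full stress increment lies on the virgin compression line:
S_c = C_c·H/(1+e₀)·log₁₀(σ'_f/σ'_0) = 0.17×7.2/(1+1.15)×log₁₀(153.91/78.8)
    = 0.5693 × 0.29074 = 0.1655 m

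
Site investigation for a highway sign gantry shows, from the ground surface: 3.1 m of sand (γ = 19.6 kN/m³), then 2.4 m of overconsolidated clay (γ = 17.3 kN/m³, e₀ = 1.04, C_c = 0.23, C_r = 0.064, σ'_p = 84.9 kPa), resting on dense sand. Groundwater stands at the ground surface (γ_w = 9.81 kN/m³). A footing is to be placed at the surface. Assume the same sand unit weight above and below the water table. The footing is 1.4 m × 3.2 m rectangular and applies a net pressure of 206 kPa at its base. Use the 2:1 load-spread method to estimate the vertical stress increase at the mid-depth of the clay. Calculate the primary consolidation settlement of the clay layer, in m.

S_c ≈ 0.0143 m

Mid-depth of clay below the ground surface: z = 3.1 + 2.4/2 = 4.3 m.
Total vertical stress at mid-clay: σ_v = 19.6×3.1 + 17.3×1.2 = 81.52 kPa.
Pore pressure: u = 9.81×(4.3 − 0) = 42.183 kPa.
Initial effective stress: σ'_0 = σ_v − u = 81.52 − 42.183 = 39.337 kPa.
Stress increase at mid-clay by the 2:1 spreading method:
Δσ = qBL/((B+z)(L+z)) = 206×1.4×3.2/((1.4+4.3)(3.2+4.3)) = 21.588 kPa
Final effective stress: σ'_f = 39.337 + 21.588 = 60.925 kPa.
σ'_f = 60.925 ≤ σ'_p = 84.9 kPa, so the clay remains overconsolidated and only the recompression index applies:
S_c = C_r·H/(1+e₀)·log₁₀(σ'_f/σ'_0) = 0.064×2.4/2.04×log₁₀(60.925/39.337)
    = 0.075296 × 0.18999 = 0.01431 m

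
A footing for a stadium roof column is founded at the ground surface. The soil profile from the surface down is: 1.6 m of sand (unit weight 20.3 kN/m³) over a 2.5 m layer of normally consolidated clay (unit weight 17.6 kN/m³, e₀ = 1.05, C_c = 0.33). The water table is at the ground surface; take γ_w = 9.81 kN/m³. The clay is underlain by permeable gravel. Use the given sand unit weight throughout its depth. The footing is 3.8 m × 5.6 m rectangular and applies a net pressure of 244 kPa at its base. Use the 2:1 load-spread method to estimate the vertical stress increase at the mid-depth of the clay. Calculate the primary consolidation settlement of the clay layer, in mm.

Mid-depth of clay below the ground surface: z = 1.6 + 2.5/2 = 2.85 m.
Total vertical stress at mid-clay: σ_v = 20.3×1.6 + 17.6×1.25 = 54.48 kPa.
Pore pressure: u = 9.81×(2.85 − 0) = 27.959 kPa.
Initial effective stress: σ'_0 = σ_v − u = 54.48 − 27.959 = 26.521 kPa.
Stress increase at mid-clay by the 2:1 spreading method:
Δσ = qBL/((B+z)(L+z)) = 244×3.8×5.6/((3.8+2.85)(5.6+2.85)) = 92.402 kPa
Final effective stress: σ'_f = σ'_0 + Δσ = 26.521 + 92.402 = 118.92 kPa.
Normally consolidated clay, so the full stress increment lies on the virgin compression line:
S_c = C_c·H/(1+e₀)·log₁₀(σ'_f/σ'_0) = 0.33×2.5/(1+1.05)×log₁₀(118.92/26.521)
    = 0.40244 × 0.65167 = 0.2623 m

S_c ≈ 262 mm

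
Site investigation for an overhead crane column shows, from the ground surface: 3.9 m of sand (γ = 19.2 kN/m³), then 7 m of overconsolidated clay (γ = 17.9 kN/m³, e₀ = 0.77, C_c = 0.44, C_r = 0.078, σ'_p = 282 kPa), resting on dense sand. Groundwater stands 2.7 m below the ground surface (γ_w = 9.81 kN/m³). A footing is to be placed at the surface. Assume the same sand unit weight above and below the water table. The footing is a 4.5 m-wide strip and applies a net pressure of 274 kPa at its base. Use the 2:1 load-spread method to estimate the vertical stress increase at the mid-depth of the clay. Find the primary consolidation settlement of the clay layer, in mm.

S_c ≈ 102 mm

Mid-depth of clay below the ground surface: z = 3.9 + 7/2 = 7.4 m.
Total vertical stress at mid-clay: σ_v = 19.2×3.9 + 17.9×3.5 = 137.53 kPa.
Pore pressure: u = 9.81×(7.4 − 2.7) = 46.107 kPa.
Initial effective stress: σ'_0 = σ_v − u = 137.53 − 46.107 = 91.423 kPa.
Stress increase at mid-clay by the 2:1 spreading method:
Δσ = qB/(B+z) = 274×4.5/(4.5+7.4) = 103.61 kPa
Final effective stress: σ'_f = 91.423 + 103.61 = 195.03 kPa.
σ'_f = 195.03 ≤ σ'_p = 282 kPa, so the clay remains overconsolidated and only the recompression index applies:
S_c = C_r·H/(1+e₀)·log₁₀(σ'_f/σ'_0) = 0.078×7/1.77×log₁₀(195.03/91.423)
    = 0.30847 × 0.32905 = 0.1015 m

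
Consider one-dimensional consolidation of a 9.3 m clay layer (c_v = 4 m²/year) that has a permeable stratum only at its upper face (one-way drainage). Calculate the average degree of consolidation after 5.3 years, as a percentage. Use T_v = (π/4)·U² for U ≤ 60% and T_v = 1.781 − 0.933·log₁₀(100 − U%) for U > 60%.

U ≈ 55.9 %

Drainage path length: H_d = H = 9.3 m (single drainage).
T_v = c_v·t/H_d² = 4×5.3/9.3² = 0.24512.
T_v = 0.24512 corresponds to the U ≤ 60% branch:
U = √(4T_v/π) = 0.5587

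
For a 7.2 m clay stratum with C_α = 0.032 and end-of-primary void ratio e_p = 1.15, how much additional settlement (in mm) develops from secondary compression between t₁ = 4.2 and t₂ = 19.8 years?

Secondary compression: S_s = C_α·H/(1+e_p)·log₁₀(t₂/t₁)
S_s = 0.032×7.2/(1+1.15)×log₁₀(19.8/4.2)
    = 0.1072 × 0.6734 = 0.07217 m

S_s ≈ 72.2 mm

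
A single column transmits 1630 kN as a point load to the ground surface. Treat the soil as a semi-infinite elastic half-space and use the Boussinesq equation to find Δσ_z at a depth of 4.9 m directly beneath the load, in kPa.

Δσ_z ≈ 32.4 kPa

Boussinesq vertical stress below a point load on an elastic half-space:
Δσ_z = 3P/(2πz²) · [1 + (r/z)²]^(−5/2)
r/z = 0/4.9 = 0; [1+(r/z)²]^(−5/2) = 1.
Δσ_z = 3×1630/(2π×4.9²) × 1 = 32.414 × 1 = 32.41 kPa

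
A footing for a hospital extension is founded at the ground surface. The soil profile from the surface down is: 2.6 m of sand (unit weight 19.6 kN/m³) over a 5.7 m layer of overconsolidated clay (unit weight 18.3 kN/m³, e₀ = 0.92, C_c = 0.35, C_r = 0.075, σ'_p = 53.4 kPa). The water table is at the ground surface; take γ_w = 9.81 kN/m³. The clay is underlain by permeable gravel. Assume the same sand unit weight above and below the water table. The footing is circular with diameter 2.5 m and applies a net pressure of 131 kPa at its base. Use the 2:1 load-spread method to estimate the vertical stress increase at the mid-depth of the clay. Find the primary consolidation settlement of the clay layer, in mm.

S_c ≈ 78.8 mm

Mid-depth of clay below the ground surface: z = 2.6 + 5.7/2 = 5.45 m.
Total vertical stress at mid-clay: σ_v = 19.6×2.6 + 18.3×2.85 = 103.12 kPa.
Pore pressure: u = 9.81×(5.45 − 0) = 53.465 kPa.
Initial effective stress: σ'_0 = σ_v − u = 103.12 − 53.465 = 49.655 kPa.
Stress increase at mid-clay by the 2:1 spreading method:
Δσ ≈ qD²/(D+z)² = 131×2.5²/(2.5+5.45)² = 12.954 kPa
Final effective stress: σ'_f = 49.655 + 12.954 = 62.609 kPa.
σ'_f = 62.609 > σ'_p = 53.4 kPa, so the stress path crosses the preconsolidation pressure — recompression up to σ'_p, then virgin compression beyond:
S_c = H/(1+e₀)·[C_r·log₁₀(σ'_p/σ'_0) + C_c·log₁₀(σ'_f/σ'_p)]
    = 5.7/1.92 × [0.075×log₁₀(53.4/49.655) + 0.35×log₁₀(62.609/53.4)]
    = 2.9688 × [0.0023684 + 0.024183] = 0.07883 m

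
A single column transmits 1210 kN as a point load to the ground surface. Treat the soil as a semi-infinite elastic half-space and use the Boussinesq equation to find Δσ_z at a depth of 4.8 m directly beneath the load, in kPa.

Δσ_z ≈ 25.1 kPa

Boussinesq vertical stress below a point load on an elastic half-space:
Δσ_z = 3P/(2πz²) · [1 + (r/z)²]^(−5/2)
r/z = 0/4.8 = 0; [1+(r/z)²]^(−5/2) = 1.
Δσ_z = 3×1210/(2π×4.8²) × 1 = 25.075 × 1 = 25.07 kPa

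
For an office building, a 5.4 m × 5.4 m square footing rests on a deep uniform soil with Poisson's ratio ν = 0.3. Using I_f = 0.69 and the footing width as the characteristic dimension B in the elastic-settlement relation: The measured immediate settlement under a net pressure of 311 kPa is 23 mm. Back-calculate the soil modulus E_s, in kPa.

E_s ≈ 45800 kPa

S_e = q·B·(1−ν²)/E_s · I_f  ⇒  E_s = q·B·(1−ν²)·I_f / S_e.
E_s = 311 × 5.4 × 0.91 × 0.69 / 0.023 = 45850 kPa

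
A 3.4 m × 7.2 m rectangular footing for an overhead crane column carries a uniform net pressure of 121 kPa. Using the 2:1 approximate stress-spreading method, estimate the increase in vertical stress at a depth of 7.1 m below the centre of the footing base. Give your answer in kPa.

Δσ_z ≈ 19.7 kPa

By the 2:1 method the load spreads at 1 horizontal : 2 vertical, so at depth z the loaded area has grown by z in each plan dimension:
Δσ = qBL/((B+z)(L+z)) = 121×3.4×7.2/((3.4+7.1)(7.2+7.1)) = 19.727 kPa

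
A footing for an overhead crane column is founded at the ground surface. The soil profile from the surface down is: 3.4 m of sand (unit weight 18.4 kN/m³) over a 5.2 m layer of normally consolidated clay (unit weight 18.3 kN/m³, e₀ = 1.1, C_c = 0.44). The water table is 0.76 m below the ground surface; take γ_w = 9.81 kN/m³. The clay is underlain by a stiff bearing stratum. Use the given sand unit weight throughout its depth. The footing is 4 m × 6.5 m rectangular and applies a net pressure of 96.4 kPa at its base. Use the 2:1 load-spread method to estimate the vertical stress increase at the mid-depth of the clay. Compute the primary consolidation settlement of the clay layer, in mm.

Mid-depth of clay below the ground surface: z = 3.4 + 5.2/2 = 6 m.
Total vertical stress at mid-clay: σ_v = 18.4×3.4 + 18.3×2.6 = 110.14 kPa.
Pore pressure: u = 9.81×(6 − 0.76) = 51.404 kPa.
Initial effective stress: σ'_0 = σ_v − u = 110.14 − 51.404 = 58.736 kPa.
Stress increase at mid-clay by the 2:1 spreading method:
Δσ = qBL/((B+z)(L+z)) = 96.4×4×6.5/((4+6)(6.5+6)) = 20.051 kPa
Final effective stress: σ'_f = σ'_0 + Δσ = 58.736 + 20.051 = 78.787 kPa.
Normally consolidated clay, so the full stress increment lies on the virgin compression line:
S_c = C_c·H/(1+e₀)·log₁₀(σ'_f/σ'_0) = 0.44×5.2/(1+1.1)×log₁₀(78.787/58.736)
    = 1.0895 × 0.12755 = 0.139 m

S_c ≈ 139 mm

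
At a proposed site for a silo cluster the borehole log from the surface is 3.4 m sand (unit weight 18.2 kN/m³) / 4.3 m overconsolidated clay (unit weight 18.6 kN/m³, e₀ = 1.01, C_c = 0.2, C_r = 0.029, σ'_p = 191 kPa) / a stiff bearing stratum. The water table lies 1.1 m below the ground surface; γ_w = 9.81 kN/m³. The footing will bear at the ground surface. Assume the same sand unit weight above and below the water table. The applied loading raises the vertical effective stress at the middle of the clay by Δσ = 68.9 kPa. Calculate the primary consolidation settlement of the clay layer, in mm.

S_c ≈ 21 mm

Mid-depth of clay below the ground surface: z = 3.4 + 4.3/2 = 5.55 m.
Total vertical stress at mid-clay: σ_v = 18.2×3.4 + 18.6×2.15 = 101.87 kPa.
Pore pressure: u = 9.81×(5.55 − 1.1) = 43.655 kPa.
Initial effective stress: σ'_0 = σ_v − u = 101.87 − 43.655 = 58.215 kPa.
Final effective stress: σ'_f = 58.215 + 68.9 = 127.12 kPa.
σ'_f = 127.12 ≤ σ'_p = 191 kPa, so the clay remains overconsolidated and only the recompression index applies:
S_c = C_r·H/(1+e₀)·log₁₀(σ'_f/σ'_0) = 0.029×4.3/2.01×log₁₀(127.12/58.215)
    = 0.06204 × 0.33918 = 0.02104 m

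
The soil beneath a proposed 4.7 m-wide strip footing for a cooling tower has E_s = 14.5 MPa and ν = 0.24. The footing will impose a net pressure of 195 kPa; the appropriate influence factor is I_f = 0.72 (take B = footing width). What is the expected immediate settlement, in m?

S_e ≈ 0.0429 m

Immediate (elastic) settlement: S_e = q·B·(1−ν²)/E_s · I_f.
E_s = 14.5 MPa = 14500 kPa.
S_e = 195 × 4.7 × (1 − 0.24²) / 14500 × 0.72
    = 195 × 4.7 × 0.9424 / 14500 × 0.72
    = 0.04289 m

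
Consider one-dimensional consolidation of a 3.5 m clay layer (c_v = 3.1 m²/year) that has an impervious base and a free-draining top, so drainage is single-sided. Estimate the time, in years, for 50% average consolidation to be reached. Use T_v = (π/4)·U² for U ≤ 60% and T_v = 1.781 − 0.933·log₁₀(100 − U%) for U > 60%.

t ≈ 0.776 years

Drainage path length: H_d = H = 3.5 m (single drainage).
U ≤ 60%: T_v = (π/4)·U² = (π/4)×0.5² = 0.19635.
t = T_v·H_d²/c_v = 0.19635×3.5²/3.1 = 0.7759 years.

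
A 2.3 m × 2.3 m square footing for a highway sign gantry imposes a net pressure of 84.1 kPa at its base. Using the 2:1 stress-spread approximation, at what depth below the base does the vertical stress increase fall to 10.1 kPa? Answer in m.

z ≈ 4.34 m

2:1 spreading — at depth z the loaded area has grown by z in each plan dimension:
qB²/(B+z)² = Δσ_z ⇒ z = B(√(q/Δσ_z) − 1) = 2.3×(√(84.1/10.1) − 1) = 4.337 m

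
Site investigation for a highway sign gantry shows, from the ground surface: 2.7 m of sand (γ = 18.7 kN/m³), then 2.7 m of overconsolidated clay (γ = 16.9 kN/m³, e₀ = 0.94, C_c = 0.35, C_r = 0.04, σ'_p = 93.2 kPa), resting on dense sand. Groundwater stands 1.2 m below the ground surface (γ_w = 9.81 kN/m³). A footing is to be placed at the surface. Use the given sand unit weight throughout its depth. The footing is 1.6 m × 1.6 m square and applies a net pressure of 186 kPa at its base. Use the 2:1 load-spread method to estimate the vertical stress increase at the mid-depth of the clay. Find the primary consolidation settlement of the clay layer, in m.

S_c ≈ 0.00688 m

Mid-depth of clay below the ground surface: z = 2.7 + 2.7/2 = 4.05 m.
Total vertical stress at mid-clay: σ_v = 18.7×2.7 + 16.9×1.35 = 73.305 kPa.
Pore pressure: u = 9.81×(4.05 − 1.2) = 27.959 kPa.
Initial effective stress: σ'_0 = σ_v − u = 73.305 − 27.959 = 45.346 kPa.
Stress increase at mid-clay by the 2:1 spreading method:
Δσ = qBL/((B+z)(L+z)) = 186×1.6×1.6/((1.6+4.05)(1.6+4.05)) = 14.916 kPa
Final effective stress: σ'_f = 45.346 + 14.916 = 60.262 kPa.
σ'_f = 60.262 ≤ σ'_p = 93.2 kPa, so the clay remains overconsolidated and only the recompression index applies:
S_c = C_r·H/(1+e₀)·log₁₀(σ'_f/σ'_0) = 0.04×2.7/1.94×log₁₀(60.262/45.346)
    = 0.055672 × 0.1235 = 0.006875 m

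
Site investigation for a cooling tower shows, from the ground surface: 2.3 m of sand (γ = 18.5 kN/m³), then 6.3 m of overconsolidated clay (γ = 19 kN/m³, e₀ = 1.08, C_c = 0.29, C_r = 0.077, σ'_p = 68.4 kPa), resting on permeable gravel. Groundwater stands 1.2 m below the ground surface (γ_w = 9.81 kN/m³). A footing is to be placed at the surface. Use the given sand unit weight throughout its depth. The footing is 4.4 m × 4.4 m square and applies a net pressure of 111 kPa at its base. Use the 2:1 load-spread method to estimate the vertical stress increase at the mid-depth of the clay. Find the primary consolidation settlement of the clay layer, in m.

Mid-depth of clay below the ground surface: z = 2.3 + 6.3/2 = 5.45 m.
Total vertical stress at mid-clay: σ_v = 18.5×2.3 + 19×3.15 = 102.4 kPa.
Pore pressure: u = 9.81×(5.45 − 1.2) = 41.693 kPa.
Initial effective stress: σ'_0 = σ_v − u = 102.4 − 41.693 = 60.707 kPa.
Stress increase at mid-clay by the 2:1 spreading method:
Δσ = qBL/((B+z)(L+z)) = 111×4.4×4.4/((4.4+5.45)(4.4+5.45)) = 22.149 kPa
Final effective stress: σ'_f = 60.707 + 22.149 = 82.856 kPa.
σ'_f = 82.856 > σ'_p = 68.4 kPa, so the stress path crosses the preconsolidation pressure — recompression up to σ'_p, then virgin compression beyond:
S_c = H/(1+e₀)·[C_r·log₁₀(σ'_p/σ'_0) + C_c·log₁₀(σ'_f/σ'_p)]
    = 6.3/2.08 × [0.077×log₁₀(68.4/60.707) + 0.29×log₁₀(82.856/68.4)]
    = 3.0288 × [0.0039899 + 0.024148] = 0.08522 m

S_c ≈ 0.0852 m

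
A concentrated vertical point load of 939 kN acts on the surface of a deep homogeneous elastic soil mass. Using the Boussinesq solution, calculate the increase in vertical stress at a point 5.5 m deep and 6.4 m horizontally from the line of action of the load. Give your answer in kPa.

Δσ_z ≈ 1.74 kPa

Boussinesq vertical stress below a point load on an elastic half-space:
Δσ_z = 3P/(2πz²) · [1 + (r/z)²]^(−5/2)
r/z = 6.4/5.5 = 1.1636; [1+(r/z)²]^(−5/2) = 0.11761.
Δσ_z = 3×939/(2π×5.5²) × 0.11761 = 14.821 × 0.11761 = 1.743 kPa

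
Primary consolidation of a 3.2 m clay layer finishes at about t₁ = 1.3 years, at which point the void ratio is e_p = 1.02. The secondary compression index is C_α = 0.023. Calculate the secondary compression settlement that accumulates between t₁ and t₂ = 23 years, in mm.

S_s ≈ 45.5 mm

Secondary compression: S_s = C_α·H/(1+e_p)·log₁₀(t₂/t₁)
S_s = 0.023×3.2/(1+1.02)×log₁₀(23/1.3)
    = 0.03644 × 1.248 = 0.04546 m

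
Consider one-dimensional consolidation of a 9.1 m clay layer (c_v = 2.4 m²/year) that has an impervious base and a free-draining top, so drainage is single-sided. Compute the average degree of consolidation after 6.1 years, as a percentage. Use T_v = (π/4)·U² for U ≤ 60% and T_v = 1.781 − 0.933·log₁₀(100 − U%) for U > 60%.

U ≈ 47.4 %

Drainage path length: H_d = H = 9.1 m (single drainage).
T_v = c_v·t/H_d² = 2.4×6.1/9.1² = 0.17679.
T_v = 0.17679 corresponds to the U ≤ 60% branch:
U = √(4T_v/π) = 0.4744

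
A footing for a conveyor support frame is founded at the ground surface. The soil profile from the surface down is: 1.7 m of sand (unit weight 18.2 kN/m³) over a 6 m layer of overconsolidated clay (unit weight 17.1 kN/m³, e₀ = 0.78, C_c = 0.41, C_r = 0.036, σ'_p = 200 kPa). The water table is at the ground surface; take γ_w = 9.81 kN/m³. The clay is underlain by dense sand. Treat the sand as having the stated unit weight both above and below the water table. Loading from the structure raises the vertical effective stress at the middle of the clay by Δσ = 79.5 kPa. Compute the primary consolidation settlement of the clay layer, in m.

S_c ≈ 0.0613 m

Mid-depth of clay below the ground surface: z = 1.7 + 6/2 = 4.7 m.
Total vertical stress at mid-clay: σ_v = 18.2×1.7 + 17.1×3 = 82.24 kPa.
Pore pressure: u = 9.81×(4.7 − 0) = 46.107 kPa.
Initial effective stress: σ'_0 = σ_v − u = 82.24 − 46.107 = 36.133 kPa.
Final effective stress: σ'_f = 36.133 + 79.5 = 115.63 kPa.
σ'_f = 115.63 ≤ σ'_p = 200 kPa, so the clay remains overconsolidated and only the recompression index applies:
S_c = C_r·H/(1+e₀)·log₁₀(σ'_f/σ'_0) = 0.036×6/1.78×log₁₀(115.63/36.133)
    = 0.12135 × 0.50517 = 0.0613 m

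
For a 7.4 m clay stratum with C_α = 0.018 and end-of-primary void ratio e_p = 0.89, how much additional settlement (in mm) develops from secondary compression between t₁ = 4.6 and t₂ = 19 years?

S_s ≈ 43.4 mm

Secondary compression: S_s = C_α·H/(1+e_p)·log₁₀(t₂/t₁)
S_s = 0.018×7.4/(1+0.89)×log₁₀(19/4.6)
    = 0.07048 × 0.616 = 0.04341 m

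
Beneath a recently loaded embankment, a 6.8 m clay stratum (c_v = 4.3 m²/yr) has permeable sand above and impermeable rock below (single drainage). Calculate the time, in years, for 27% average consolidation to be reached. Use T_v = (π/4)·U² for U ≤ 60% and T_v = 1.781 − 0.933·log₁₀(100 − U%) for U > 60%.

Drainage path length: H_d = H = 6.8 m (single drainage).
U ≤ 60%: T_v = (π/4)·U² = (π/4)×0.27² = 0.057256.
t = T_v·H_d²/c_v = 0.057256×6.8²/4.3 = 0.6157 years.

t ≈ 0.616 years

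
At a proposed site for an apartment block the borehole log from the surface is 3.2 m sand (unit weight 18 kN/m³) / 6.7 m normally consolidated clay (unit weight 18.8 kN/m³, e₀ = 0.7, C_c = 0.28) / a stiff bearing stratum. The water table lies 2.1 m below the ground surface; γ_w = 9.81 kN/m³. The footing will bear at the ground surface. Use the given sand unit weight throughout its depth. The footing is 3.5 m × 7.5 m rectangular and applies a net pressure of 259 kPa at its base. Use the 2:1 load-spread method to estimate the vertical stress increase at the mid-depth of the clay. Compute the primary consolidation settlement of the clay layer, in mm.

S_c ≈ 233 mm

Mid-depth of clay below the ground surface: z = 3.2 + 6.7/2 = 6.55 m.
Total vertical stress at mid-clay: σ_v = 18×3.2 + 18.8×3.35 = 120.58 kPa.
Pore pressure: u = 9.81×(6.55 − 2.1) = 43.655 kPa.
Initial effective stress: σ'_0 = σ_v − u = 120.58 − 43.655 = 76.925 kPa.
Stress increase at mid-clay by the 2:1 spreading method:
Δσ = qBL/((B+z)(L+z)) = 259×3.5×7.5/((3.5+6.55)(7.5+6.55)) = 48.149 kPa
Final effective stress: σ'_f = σ'_0 + Δσ = 76.925 + 48.149 = 125.07 kPa.
Normally consolidated clay, so the full stress increment lies on the virgin compression line:
S_c = C_c·H/(1+e₀)·log₁₀(σ'_f/σ'_0) = 0.28×6.7/(1+0.7)×log₁₀(125.07/76.925)
    = 1.1035 × 0.21109 = 0.2329 m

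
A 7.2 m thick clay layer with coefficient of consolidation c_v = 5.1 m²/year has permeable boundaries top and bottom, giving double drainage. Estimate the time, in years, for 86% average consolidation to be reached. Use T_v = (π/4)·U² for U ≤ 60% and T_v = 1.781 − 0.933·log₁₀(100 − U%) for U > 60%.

Drainage path length: H_d = H/2 = 3.6 m (double drainage).
U > 60%: T_v = 1.781 − 0.933·log₁₀(100 − 86) = 0.71166.
t = T_v·H_d²/c_v = 0.71166×3.6²/5.1 = 1.808 years.

t ≈ 1.81 years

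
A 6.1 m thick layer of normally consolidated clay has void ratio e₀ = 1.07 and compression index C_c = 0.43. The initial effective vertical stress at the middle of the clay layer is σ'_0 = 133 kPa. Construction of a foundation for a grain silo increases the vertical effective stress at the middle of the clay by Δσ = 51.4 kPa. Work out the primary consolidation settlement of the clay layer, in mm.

S_c ≈ 180 mm

Final effective stress: σ'_f = σ'_0 + Δσ = 133 + 51.4 = 184.4 kPa.
Normally consolidated clay, so the full stress increment lies on the virgin compression line:
S_c = C_c·H/(1+e₀)·log₁₀(σ'_f/σ'_0) = 0.43×6.1/(1+1.07)×log₁₀(184.4/133)
    = 1.2671 × 0.14191 = 0.1798 m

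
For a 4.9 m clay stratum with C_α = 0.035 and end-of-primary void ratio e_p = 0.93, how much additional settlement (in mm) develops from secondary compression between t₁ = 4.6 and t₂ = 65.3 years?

S_s ≈ 102 mm

Secondary compression: S_s = C_α·H/(1+e_p)·log₁₀(t₂/t₁)
S_s = 0.035×4.9/(1+0.93)×log₁₀(65.3/4.6)
    = 0.08886 × 1.152 = 0.1024 m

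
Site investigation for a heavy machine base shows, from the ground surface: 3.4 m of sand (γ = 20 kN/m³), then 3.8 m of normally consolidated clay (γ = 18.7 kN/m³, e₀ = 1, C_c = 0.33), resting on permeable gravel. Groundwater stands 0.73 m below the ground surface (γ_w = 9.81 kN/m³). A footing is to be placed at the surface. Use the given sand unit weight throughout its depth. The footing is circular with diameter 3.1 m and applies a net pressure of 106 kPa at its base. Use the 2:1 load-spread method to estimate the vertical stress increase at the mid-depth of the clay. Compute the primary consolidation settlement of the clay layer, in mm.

S_c ≈ 59.9 mm

Mid-depth of clay below the ground surface: z = 3.4 + 3.8/2 = 5.3 m.
Total vertical stress at mid-clay: σ_v = 20×3.4 + 18.7×1.9 = 103.53 kPa.
Pore pressure: u = 9.81×(5.3 − 0.73) = 44.832 kPa.
Initial effective stress: σ'_0 = σ_v − u = 103.53 − 44.832 = 58.698 kPa.
Stress increase at mid-clay by the 2:1 spreading method:
Δσ ≈ qD²/(D+z)² = 106×3.1²/(3.1+5.3)² = 14.437 kPa
Final effective stress: σ'_f = σ'_0 + Δσ = 58.698 + 14.437 = 73.135 kPa.
Normally consolidated clay, so the full stress increment lies on the virgin compression line:
S_c = C_c·H/(1+e₀)·log₁₀(σ'_f/σ'_0) = 0.33×3.8/(1+1)×log₁₀(73.135/58.698)
    = 0.627 × 0.095502 = 0.05988 m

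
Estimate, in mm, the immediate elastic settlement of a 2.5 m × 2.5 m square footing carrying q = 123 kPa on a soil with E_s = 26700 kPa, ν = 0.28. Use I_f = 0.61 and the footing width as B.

S_e ≈ 6.47 mm

Immediate (elastic) settlement: S_e = q·B·(1−ν²)/E_s · I_f.
S_e = 123 × 2.5 × (1 − 0.28²) / 26700 × 0.61
    = 123 × 2.5 × 0.9216 / 26700 × 0.61
    = 0.006474 m = 6.474 mm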